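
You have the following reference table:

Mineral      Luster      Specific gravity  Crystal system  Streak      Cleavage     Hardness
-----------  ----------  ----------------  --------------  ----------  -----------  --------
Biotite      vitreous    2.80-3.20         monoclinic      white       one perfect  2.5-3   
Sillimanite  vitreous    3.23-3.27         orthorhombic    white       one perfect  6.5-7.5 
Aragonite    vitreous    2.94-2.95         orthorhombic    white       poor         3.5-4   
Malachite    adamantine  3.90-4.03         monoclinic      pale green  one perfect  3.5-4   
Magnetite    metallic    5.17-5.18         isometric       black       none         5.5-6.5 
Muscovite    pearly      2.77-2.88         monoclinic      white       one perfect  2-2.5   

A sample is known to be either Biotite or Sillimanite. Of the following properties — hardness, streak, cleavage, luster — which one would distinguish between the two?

hardness

Hardness: Biotite 2.5-3, Sillimanite 6.5-7.5 — these differ.
Streak: both white — shared.
Cleavage: both one perfect — shared.
Luster: both vitreous — shared.
Only hardness differs between Biotite and Sillimanite among the listed tests.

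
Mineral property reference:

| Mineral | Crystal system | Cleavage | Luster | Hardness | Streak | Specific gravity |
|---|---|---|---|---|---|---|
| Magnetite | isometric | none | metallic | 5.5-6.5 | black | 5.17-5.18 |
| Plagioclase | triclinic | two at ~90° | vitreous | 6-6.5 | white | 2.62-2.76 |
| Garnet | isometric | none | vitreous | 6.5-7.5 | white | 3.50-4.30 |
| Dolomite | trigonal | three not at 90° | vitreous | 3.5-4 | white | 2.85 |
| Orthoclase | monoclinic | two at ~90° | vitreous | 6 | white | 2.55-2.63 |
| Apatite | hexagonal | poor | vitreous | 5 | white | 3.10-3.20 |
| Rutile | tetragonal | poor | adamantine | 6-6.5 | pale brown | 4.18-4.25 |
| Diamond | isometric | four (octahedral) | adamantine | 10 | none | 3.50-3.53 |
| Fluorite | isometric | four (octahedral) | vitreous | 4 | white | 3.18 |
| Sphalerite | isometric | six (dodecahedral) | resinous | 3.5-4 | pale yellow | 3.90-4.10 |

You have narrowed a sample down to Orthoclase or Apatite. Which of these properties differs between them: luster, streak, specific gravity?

Luster: both vitreous — identical.
Streak: both white — identical.
Specific gravity: Orthoclase 2.55-2.63, Apatite 3.10-3.20 — these differ.
Only specific gravity differs between Orthoclase and Apatite among the listed tests.

specific gravity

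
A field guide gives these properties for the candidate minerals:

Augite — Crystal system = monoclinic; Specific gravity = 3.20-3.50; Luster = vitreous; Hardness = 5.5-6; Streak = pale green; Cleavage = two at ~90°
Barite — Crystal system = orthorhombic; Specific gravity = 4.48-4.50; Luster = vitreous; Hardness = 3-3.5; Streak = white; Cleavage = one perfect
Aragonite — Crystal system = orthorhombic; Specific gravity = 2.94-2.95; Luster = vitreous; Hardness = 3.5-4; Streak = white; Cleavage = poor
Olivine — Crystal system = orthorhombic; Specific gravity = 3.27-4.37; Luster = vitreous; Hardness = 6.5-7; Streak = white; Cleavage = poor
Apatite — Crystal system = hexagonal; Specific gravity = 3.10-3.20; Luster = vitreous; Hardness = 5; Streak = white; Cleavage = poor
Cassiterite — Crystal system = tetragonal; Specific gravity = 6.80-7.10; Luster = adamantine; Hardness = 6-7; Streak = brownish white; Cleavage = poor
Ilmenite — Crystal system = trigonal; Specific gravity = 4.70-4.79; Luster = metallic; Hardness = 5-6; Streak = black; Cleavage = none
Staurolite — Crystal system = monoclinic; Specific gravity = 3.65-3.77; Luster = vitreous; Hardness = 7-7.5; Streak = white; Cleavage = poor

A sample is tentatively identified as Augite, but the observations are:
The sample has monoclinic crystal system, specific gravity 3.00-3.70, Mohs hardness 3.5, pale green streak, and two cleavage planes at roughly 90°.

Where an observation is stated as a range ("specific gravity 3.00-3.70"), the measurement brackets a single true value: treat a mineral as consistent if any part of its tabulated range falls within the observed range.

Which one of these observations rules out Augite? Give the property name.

Monoclinic crystal system: Augite has monoclinic system — agrees.
Specific gravity 3.00-3.70: Augite has SG 3.20-3.50 — agrees.
Mohs hardness 3.5: Augite has hardness 5.5-6 — does not match.
Pale green streak: Augite has pale green streak — agrees.
Two cleavage planes at roughly 90°: Augite has cleavage two at ~90° — agrees.
Everything matches except the hardness.

hardness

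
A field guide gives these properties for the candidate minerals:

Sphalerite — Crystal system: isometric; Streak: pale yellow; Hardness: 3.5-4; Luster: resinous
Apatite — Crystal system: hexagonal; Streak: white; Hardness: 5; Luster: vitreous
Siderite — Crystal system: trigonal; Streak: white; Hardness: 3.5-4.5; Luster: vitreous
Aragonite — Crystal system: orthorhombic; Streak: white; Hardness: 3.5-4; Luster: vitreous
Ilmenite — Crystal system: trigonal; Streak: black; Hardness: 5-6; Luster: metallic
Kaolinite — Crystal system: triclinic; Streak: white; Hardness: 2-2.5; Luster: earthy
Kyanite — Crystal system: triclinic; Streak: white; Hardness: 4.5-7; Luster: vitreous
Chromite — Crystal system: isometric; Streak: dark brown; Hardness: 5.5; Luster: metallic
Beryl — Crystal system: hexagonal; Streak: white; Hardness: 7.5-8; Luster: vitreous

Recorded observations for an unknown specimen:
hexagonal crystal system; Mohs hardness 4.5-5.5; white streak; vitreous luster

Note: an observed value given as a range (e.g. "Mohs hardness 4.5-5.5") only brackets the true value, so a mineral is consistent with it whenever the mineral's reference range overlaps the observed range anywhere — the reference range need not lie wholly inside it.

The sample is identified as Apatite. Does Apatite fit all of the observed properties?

Consistent

Hexagonal crystal system — is consistent with Apatite (hexagonal system).
Mohs hardness 4.5-5.5 — is consistent with Apatite (hardness 5).
White streak — is consistent with Apatite (white streak).
Vitreous luster — is consistent with Apatite (vitreous luster).
Every observed property is compatible with the reference values for Apatite.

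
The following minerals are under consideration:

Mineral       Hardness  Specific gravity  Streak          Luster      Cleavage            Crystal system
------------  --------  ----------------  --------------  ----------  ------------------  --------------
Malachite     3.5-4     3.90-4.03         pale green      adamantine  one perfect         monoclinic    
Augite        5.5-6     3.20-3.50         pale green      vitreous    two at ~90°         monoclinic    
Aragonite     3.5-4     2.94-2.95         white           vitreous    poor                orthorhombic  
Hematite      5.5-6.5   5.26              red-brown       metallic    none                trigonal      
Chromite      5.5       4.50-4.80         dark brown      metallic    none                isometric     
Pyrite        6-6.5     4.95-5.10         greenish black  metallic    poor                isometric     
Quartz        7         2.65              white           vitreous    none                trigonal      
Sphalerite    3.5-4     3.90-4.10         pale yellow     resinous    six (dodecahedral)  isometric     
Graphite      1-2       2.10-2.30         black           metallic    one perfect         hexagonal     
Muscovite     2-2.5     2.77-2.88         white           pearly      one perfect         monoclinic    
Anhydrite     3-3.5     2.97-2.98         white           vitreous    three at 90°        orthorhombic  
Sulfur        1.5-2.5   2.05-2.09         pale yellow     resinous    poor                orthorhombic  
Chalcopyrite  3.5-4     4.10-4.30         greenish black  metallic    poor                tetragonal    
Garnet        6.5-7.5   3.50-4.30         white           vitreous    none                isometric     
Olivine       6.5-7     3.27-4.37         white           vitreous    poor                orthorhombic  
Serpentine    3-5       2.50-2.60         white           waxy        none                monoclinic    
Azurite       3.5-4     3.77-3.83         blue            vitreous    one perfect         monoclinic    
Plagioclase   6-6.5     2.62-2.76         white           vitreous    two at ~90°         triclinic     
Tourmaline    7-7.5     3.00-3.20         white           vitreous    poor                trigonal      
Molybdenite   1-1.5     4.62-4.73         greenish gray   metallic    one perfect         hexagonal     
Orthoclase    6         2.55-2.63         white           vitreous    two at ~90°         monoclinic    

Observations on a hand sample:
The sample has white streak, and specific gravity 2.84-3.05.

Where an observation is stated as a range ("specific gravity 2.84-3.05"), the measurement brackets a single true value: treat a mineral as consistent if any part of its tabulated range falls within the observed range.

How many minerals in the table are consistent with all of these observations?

White streak: Aragonite, Quartz, Muscovite, Anhydrite, Garnet, Olivine, Serpentine, Plagioclase, Tourmaline, Orthoclase remain.
Specific gravity 2.84-3.05: leaves Aragonite, Muscovite, Anhydrite, Tourmaline.
The minerals that satisfy all observations are Anhydrite, Aragonite, Muscovite, Tourmaline.
That is 4 minerals.

4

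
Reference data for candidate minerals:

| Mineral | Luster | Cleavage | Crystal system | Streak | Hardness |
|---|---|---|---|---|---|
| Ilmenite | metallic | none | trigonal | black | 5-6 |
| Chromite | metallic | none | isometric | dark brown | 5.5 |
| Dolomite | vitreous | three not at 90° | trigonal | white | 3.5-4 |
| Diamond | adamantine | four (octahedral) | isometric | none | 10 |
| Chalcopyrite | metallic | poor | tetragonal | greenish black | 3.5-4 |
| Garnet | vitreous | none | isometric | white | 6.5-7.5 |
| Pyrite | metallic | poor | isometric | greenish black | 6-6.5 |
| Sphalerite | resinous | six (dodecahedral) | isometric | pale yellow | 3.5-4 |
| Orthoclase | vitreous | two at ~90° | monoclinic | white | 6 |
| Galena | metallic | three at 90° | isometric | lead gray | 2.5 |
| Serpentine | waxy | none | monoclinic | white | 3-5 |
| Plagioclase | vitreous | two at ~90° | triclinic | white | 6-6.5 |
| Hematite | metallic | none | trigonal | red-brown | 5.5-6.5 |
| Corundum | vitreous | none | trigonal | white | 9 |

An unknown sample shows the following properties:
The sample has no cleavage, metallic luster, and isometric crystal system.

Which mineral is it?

No cleavage: only Ilmenite, Chromite, Garnet, Serpentine, Hematite, Corundum remain.
Metallic luster excludes Garnet, Serpentine, Corundum.
Isometric crystal system: Chromite remains.
Chromite is the sole remaining match.

Chromite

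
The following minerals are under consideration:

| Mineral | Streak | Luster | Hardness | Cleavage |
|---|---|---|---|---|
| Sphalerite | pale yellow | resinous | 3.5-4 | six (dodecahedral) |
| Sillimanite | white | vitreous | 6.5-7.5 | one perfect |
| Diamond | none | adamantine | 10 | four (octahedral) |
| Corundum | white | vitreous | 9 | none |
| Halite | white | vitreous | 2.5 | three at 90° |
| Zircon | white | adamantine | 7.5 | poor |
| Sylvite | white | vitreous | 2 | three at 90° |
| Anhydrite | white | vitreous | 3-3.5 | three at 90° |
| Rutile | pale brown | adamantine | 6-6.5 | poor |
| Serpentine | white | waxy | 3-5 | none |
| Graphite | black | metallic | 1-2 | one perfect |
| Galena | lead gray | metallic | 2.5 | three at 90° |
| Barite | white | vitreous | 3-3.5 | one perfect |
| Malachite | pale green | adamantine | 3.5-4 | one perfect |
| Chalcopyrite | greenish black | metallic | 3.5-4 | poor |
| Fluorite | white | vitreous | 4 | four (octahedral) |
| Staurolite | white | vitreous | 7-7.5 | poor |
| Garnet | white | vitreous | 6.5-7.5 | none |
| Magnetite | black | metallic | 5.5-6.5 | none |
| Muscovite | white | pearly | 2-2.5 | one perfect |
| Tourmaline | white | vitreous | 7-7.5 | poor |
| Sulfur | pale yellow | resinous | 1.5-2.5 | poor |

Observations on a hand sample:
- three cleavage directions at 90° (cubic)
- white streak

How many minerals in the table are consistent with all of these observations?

3

Three cleavage directions at 90° (cubic): Halite, Sylvite, Anhydrite, Galena remain.
White streak is inconsistent with Galena.
Consistent with every observation: Anhydrite, Halite, Sylvite.
That is 3 minerals.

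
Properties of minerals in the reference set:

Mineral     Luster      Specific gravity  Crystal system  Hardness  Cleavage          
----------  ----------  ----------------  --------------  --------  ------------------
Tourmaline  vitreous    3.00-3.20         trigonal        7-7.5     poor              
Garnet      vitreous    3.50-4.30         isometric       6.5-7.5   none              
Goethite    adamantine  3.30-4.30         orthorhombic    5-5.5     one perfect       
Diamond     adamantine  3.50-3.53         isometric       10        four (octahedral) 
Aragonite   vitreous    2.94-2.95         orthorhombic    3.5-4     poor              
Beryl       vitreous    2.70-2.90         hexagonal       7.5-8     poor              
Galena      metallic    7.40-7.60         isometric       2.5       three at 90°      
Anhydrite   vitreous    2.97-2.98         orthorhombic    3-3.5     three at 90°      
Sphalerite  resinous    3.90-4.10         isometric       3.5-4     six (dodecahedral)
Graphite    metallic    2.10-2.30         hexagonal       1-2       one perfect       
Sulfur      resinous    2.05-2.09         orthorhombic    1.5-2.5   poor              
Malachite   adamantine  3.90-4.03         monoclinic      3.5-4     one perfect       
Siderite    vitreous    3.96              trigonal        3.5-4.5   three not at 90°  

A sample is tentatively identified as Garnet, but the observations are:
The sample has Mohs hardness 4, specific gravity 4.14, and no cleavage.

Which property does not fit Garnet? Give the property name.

hardness

Mohs hardness 4: Garnet has hardness 6.5-7.5 — does not match.
Specific gravity 4.14: Garnet has SG 3.50-4.30 — agrees.
No cleavage: Garnet has cleavage none — agrees.
Only the hardness is inconsistent.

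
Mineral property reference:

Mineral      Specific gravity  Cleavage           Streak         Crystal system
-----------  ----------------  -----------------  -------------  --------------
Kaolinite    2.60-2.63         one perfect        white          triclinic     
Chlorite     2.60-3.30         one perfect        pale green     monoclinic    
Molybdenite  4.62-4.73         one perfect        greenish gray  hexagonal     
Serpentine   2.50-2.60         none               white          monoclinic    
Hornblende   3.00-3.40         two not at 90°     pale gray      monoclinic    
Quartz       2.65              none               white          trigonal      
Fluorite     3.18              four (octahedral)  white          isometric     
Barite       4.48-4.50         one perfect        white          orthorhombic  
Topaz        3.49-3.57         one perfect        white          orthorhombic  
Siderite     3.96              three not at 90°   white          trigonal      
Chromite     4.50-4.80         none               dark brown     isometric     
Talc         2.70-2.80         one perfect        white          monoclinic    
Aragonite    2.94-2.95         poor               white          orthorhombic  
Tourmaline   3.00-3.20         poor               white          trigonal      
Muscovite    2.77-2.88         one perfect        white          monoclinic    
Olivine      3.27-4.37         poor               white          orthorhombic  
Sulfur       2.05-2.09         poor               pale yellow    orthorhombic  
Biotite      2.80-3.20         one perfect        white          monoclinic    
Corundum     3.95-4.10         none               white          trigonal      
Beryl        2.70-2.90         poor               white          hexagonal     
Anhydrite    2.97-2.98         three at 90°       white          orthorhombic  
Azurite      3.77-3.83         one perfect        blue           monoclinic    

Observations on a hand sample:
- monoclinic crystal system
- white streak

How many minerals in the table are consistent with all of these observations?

Monoclinic crystal system: leaves Chlorite, Serpentine, Hornblende, Talc, Muscovite, Biotite, Azurite.
White streak excludes Chlorite, Hornblende, Azurite.
Consistent with every observation: Biotite, Muscovite, Serpentine, Talc.
That is 4 minerals.

4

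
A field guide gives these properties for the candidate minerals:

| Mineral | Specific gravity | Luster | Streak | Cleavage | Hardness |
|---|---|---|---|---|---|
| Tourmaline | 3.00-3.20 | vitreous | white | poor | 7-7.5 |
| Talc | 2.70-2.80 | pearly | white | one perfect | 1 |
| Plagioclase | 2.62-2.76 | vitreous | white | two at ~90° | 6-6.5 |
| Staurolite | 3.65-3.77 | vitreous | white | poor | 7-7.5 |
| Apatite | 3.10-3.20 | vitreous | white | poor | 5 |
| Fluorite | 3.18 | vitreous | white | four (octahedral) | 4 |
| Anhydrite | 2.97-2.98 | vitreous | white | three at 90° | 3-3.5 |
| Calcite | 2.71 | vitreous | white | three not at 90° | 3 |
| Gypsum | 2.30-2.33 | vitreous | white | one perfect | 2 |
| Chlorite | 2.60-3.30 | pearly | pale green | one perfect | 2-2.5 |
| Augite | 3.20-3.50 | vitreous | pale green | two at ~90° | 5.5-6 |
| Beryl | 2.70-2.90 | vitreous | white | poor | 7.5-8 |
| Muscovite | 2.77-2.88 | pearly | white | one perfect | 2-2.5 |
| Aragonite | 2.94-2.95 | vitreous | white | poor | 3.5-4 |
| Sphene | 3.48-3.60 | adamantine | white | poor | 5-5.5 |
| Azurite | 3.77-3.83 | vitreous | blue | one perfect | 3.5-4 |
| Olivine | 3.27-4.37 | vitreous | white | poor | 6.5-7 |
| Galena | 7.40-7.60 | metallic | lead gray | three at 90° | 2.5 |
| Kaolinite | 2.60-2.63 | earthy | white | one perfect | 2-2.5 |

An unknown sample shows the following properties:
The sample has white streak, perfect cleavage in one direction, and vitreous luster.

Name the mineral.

White streak eliminates Chlorite, Augite, Azurite, Galena.
Perfect cleavage in one direction: only Talc, Gypsum, Muscovite, Kaolinite remain.
Vitreous luster: Gypsum remains.
Only Gypsum satisfies all observations.

Gypsum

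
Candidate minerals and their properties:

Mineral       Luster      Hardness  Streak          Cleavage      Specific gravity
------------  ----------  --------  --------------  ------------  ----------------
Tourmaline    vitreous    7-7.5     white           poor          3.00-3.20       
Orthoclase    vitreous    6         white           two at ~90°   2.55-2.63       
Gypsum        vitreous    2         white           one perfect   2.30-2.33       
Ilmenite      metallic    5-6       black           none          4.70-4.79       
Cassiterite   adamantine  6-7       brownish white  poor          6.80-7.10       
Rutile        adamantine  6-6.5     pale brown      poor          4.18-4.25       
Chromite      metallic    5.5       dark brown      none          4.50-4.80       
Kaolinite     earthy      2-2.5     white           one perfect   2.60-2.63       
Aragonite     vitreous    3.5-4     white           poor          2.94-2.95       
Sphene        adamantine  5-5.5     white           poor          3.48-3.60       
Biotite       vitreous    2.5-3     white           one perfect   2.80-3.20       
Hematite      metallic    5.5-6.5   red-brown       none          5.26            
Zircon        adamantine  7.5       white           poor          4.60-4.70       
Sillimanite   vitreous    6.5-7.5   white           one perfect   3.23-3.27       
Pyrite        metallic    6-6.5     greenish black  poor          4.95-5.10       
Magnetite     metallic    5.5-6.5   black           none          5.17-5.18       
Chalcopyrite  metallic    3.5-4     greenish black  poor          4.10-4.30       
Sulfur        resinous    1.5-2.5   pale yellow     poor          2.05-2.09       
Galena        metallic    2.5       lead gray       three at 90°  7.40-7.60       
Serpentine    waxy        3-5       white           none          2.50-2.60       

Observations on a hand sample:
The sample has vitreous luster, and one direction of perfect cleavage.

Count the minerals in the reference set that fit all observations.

3

Vitreous luster — Tourmaline, Orthoclase, Gypsum, Aragonite, Biotite, Sillimanite remain.
One direction of perfect cleavage is inconsistent with Tourmaline, Orthoclase, Aragonite.
Consistent with every observation: Biotite, Gypsum, Sillimanite.
That is 3 minerals.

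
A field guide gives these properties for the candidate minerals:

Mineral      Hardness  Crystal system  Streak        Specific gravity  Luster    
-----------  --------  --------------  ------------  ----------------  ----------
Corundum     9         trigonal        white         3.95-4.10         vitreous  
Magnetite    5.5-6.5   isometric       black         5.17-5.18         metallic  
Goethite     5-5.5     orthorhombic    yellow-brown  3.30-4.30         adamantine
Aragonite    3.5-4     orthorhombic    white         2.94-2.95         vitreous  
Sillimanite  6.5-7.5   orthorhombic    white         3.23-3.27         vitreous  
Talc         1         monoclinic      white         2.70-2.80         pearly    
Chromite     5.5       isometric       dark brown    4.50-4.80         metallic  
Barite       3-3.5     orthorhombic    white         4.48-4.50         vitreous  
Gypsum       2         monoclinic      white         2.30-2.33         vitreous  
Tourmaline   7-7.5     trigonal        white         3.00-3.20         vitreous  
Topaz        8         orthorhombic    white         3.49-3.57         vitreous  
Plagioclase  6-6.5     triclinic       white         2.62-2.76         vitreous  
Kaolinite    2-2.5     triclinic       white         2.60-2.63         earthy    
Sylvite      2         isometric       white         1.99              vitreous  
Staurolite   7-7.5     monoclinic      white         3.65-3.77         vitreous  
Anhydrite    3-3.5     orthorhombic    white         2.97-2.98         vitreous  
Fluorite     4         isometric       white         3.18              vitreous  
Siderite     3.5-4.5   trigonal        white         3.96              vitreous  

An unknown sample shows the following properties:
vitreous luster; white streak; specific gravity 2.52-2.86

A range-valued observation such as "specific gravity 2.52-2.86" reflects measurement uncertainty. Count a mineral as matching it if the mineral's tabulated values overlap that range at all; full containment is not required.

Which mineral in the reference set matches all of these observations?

Vitreous luster rules out Magnetite, Goethite, Talc, Chromite, Kaolinite.
White streak: no further eliminations.
Specific gravity 2.52-2.86: narrows the field to Plagioclase.
The only mineral consistent with every observation is Plagioclase.

Plagioclase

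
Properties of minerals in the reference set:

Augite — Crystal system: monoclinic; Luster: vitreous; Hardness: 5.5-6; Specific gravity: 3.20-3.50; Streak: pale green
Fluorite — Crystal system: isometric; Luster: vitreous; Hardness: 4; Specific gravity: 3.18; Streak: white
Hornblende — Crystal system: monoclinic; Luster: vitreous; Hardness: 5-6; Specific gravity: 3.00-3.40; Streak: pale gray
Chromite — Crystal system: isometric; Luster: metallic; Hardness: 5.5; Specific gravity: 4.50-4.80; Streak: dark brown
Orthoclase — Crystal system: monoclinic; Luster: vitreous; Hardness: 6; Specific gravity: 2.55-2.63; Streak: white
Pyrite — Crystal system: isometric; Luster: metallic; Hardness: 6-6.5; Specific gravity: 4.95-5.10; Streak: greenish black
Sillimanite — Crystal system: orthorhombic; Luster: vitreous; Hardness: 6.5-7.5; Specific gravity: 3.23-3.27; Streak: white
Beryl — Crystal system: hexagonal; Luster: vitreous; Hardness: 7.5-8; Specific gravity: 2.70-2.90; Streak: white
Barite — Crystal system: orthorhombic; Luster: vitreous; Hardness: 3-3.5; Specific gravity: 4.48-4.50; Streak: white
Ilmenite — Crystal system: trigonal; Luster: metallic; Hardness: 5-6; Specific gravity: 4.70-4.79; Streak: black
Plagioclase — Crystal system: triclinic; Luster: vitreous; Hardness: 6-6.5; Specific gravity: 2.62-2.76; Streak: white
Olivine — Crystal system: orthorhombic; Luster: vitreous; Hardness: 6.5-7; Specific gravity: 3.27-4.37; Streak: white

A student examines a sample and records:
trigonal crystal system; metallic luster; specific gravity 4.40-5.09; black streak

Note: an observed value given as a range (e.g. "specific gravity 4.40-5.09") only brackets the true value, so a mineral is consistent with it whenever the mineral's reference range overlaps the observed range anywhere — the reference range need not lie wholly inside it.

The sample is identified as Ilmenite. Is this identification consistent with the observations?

Trigonal crystal system — agrees with Ilmenite (trigonal system).
Metallic luster — agrees with Ilmenite (metallic luster).
Specific gravity 4.40-5.09 — agrees with Ilmenite (SG 4.70-4.79).
Black streak — agrees with Ilmenite (black streak).
Every observed property is compatible with the reference values for Ilmenite.

Consistent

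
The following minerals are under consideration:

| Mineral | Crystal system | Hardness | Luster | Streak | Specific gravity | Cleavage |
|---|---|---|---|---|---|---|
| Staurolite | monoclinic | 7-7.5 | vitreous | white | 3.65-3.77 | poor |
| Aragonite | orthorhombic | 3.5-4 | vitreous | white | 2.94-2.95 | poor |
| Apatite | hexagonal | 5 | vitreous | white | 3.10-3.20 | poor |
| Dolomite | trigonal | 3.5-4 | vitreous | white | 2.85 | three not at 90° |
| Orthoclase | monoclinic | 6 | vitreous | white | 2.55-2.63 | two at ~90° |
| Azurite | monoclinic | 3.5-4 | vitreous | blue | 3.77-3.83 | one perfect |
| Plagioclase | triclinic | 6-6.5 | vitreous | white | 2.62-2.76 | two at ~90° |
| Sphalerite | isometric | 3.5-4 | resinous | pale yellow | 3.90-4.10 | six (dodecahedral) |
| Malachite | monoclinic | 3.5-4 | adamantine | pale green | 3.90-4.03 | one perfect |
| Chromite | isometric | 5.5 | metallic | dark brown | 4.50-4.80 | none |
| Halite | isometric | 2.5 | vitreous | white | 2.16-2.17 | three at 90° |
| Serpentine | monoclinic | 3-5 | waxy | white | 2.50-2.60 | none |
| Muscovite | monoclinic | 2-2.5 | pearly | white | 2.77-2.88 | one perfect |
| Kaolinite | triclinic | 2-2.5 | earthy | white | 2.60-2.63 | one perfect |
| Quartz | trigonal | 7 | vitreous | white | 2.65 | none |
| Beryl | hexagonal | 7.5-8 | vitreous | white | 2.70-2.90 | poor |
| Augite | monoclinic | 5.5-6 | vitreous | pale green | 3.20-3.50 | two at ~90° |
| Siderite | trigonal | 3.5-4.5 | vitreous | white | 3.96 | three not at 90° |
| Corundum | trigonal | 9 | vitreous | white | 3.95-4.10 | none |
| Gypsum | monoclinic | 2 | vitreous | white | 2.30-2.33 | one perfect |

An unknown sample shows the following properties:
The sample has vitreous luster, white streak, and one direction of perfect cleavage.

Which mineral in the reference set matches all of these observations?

Vitreous luster excludes Sphalerite, Malachite, Chromite, Serpentine, Muscovite, Kaolinite.
White streak rules out Azurite, Augite.
One direction of perfect cleavage — narrows the field to Gypsum.
The only mineral consistent with every observation is Gypsum.

Gypsum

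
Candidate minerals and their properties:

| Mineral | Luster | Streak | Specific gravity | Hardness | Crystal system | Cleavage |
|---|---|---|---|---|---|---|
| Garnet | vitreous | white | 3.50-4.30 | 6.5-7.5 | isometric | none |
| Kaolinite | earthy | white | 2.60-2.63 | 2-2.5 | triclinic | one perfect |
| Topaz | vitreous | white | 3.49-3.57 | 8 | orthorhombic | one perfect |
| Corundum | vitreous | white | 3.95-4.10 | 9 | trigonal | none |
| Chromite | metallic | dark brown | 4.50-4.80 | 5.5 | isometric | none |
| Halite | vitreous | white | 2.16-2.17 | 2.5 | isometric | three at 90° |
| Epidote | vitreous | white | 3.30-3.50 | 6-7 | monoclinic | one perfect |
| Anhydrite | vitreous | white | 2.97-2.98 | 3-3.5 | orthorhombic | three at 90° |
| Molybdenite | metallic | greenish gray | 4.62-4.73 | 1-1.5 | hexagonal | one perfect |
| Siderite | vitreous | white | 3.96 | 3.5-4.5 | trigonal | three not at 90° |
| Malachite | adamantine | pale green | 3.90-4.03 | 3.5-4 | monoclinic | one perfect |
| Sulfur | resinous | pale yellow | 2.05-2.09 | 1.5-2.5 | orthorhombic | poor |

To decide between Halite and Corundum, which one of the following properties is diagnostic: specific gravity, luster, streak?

specific gravity

Specific gravity: Halite 2.16-2.17, Corundum 3.95-4.10 — distinct.
Luster: both vitreous — no difference.
Streak: both white — no difference.
Specific gravity is the diagnostic property here.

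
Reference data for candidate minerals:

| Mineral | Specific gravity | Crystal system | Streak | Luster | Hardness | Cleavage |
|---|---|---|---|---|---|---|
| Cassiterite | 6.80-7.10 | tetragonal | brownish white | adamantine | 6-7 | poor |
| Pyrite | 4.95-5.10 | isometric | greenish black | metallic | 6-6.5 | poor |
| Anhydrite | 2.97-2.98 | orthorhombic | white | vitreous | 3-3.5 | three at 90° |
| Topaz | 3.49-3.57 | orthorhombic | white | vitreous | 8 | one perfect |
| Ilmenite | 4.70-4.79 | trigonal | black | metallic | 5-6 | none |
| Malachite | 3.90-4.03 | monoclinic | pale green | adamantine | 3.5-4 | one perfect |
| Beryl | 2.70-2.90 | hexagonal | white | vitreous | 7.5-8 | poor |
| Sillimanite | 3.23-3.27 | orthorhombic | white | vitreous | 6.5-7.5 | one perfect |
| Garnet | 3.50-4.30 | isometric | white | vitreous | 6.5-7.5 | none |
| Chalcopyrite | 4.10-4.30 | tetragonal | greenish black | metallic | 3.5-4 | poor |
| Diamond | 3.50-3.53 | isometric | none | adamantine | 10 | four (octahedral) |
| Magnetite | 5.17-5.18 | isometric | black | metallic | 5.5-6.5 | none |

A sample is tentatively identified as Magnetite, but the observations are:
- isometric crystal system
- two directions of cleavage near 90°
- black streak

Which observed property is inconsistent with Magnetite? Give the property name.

cleavage

Isometric crystal system: Magnetite has isometric system — within range.
Two directions of cleavage near 90°: Magnetite has cleavage none — does not match.
Black streak: Magnetite has black streak — within range.
Only the cleavage is inconsistent.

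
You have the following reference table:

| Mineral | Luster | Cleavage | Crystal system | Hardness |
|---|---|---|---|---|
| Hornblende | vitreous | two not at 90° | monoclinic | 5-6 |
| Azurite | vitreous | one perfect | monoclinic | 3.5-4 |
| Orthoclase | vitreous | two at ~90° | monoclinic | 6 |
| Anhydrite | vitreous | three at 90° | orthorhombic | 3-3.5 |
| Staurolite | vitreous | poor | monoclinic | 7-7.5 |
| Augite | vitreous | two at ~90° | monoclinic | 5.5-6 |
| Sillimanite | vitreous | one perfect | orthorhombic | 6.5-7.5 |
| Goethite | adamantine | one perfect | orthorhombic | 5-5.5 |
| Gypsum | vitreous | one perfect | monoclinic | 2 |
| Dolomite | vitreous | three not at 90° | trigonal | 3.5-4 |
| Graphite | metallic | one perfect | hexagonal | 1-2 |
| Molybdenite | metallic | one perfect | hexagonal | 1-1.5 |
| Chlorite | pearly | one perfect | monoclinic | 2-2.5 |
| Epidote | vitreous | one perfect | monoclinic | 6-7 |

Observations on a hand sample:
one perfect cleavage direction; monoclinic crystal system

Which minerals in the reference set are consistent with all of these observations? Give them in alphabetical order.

Azurite, Chlorite, Epidote, Gypsum

One perfect cleavage direction eliminates Hornblende, Orthoclase, Anhydrite, Staurolite, Augite, Dolomite.
Monoclinic crystal system excludes Sillimanite, Goethite, Graphite, Molybdenite.
Remaining candidates: Azurite, Chlorite, Epidote, Gypsum.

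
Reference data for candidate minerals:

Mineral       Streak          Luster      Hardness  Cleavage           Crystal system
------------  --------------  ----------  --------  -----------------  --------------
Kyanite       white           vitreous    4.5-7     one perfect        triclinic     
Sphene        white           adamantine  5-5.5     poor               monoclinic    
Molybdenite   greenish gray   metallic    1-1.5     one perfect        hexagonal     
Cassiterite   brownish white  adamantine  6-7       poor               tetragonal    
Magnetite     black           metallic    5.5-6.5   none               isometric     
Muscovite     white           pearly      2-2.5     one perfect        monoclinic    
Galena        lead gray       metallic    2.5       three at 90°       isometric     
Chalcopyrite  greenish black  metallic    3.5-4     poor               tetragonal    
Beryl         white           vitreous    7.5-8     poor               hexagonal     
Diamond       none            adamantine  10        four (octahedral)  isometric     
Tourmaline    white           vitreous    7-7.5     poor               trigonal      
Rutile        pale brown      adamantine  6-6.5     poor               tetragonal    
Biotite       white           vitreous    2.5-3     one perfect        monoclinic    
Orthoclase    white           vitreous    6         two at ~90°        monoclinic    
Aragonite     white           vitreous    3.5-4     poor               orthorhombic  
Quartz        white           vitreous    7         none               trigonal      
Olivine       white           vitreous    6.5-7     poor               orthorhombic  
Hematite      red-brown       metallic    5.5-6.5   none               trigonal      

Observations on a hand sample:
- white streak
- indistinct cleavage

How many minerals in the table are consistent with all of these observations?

White streak — narrows the field to Kyanite, Sphene, Muscovite, Beryl, Tourmaline, Biotite, Orthoclase, Aragonite, Quartz, Olivine.
Indistinct cleavage rules out Kyanite, Muscovite, Biotite, Orthoclase, Quartz.
Consistent with every observation: Aragonite, Beryl, Olivine, Sphene, Tourmaline.
That is 5 minerals.

5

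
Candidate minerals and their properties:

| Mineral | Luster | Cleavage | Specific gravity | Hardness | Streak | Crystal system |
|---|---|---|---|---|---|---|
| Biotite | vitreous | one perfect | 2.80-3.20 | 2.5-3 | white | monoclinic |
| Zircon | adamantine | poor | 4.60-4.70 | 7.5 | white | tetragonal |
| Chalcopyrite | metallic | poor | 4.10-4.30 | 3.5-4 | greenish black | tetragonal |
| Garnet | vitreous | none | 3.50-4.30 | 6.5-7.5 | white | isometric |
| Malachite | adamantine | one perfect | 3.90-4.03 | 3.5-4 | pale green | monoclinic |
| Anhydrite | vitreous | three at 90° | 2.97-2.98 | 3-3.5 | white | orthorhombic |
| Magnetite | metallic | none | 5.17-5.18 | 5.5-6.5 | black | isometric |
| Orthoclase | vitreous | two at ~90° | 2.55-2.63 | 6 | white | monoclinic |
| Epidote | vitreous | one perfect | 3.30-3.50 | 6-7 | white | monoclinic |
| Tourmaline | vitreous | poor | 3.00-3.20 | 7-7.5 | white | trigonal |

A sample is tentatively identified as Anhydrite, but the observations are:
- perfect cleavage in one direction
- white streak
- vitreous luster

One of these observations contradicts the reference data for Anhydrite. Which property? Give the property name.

Perfect cleavage in one direction: Anhydrite has cleavage three at 90° — inconsistent.
White streak: Anhydrite has white streak — matches.
Vitreous luster: Anhydrite has vitreous luster — matches.
The cleavage is the one property that does not fit.

cleavage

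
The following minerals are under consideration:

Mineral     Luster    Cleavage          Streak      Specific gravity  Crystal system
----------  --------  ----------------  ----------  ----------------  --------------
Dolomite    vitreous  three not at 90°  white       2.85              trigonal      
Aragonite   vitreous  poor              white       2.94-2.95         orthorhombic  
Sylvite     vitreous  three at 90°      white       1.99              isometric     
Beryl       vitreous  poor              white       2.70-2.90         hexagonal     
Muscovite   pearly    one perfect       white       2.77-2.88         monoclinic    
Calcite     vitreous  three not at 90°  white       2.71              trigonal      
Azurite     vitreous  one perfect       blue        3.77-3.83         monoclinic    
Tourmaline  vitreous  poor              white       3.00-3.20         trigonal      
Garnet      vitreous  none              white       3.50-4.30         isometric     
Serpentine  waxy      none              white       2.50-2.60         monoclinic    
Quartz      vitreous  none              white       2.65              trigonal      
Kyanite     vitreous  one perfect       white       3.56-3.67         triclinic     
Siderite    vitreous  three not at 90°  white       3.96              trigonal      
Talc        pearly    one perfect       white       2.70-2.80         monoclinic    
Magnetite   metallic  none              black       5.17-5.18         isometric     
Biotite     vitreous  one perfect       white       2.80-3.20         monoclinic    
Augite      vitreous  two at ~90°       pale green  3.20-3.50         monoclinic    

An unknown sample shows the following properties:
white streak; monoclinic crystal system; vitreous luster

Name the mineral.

White streak is inconsistent with Azurite, Magnetite, Augite.
Monoclinic crystal system: Muscovite, Serpentine, Talc, Biotite remain.
Vitreous luster: only Biotite remains.
The only mineral consistent with every observation is Biotite.

Biotite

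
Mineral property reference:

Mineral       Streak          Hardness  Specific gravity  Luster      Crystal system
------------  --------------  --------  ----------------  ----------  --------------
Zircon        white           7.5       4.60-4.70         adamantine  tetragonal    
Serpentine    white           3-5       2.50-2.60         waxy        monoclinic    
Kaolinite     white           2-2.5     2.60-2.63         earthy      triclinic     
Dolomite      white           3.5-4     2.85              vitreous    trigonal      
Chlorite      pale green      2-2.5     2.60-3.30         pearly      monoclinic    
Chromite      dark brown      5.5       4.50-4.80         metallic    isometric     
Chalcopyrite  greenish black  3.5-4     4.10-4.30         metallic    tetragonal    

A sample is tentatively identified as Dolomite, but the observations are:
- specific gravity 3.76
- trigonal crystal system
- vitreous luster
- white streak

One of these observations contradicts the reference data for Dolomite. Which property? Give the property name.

Specific gravity 3.76: Dolomite has SG 2.85 — does not match.
Trigonal crystal system: Dolomite has trigonal system — agrees.
Vitreous luster: Dolomite has vitreous luster — agrees.
White streak: Dolomite has white streak — agrees.
Everything matches except the specific gravity.

specific gravity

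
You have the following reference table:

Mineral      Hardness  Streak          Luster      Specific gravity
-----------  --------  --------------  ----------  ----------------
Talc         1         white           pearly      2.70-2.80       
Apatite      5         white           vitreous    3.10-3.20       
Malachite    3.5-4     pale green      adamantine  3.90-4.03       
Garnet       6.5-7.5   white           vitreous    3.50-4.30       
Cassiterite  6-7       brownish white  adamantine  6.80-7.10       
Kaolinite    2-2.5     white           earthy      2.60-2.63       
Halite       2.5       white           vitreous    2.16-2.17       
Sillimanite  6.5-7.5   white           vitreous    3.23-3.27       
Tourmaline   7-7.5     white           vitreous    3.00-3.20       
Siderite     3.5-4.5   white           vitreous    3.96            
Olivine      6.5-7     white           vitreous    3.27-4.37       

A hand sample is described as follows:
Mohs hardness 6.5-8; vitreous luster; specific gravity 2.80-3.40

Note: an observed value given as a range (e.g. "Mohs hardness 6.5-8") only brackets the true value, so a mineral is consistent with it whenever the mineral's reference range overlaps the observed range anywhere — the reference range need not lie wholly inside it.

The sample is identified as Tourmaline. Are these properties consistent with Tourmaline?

Mohs hardness 6.5-8 — is consistent with Tourmaline (hardness 7-7.5).
Vitreous luster — is consistent with Tourmaline (vitreous luster).
Specific gravity 2.80-3.40 — is consistent with Tourmaline (SG 3.00-3.20).
Nothing contradicts Tourmaline.

Yes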